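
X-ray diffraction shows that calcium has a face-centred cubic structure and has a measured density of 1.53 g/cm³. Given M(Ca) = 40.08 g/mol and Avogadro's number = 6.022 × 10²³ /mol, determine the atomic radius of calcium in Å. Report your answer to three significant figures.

1.97 Å

For an FCC cell (Z = 4), a³ = Z·M/(N_A·ρ) = 4 × 40.08 / (6.022 × 10²³ × 1.530) = 1.740 × 10^-22 cm³, so a = 5.583 × 10^-8 cm = 5.583 Å.
Atoms touch along the face diagonal, so √2·a = 4r, so r = 0.3536 × a = 1.97 Å.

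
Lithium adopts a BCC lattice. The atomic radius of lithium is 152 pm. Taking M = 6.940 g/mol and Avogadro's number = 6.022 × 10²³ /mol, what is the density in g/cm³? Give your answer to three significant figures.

0.533 g/cm³

In a BCC lattice, atoms touch along the body diagonal, so √3·a = 4r, giving a = 351.0 pm = 3.510 × 10^-8 cm.
With Z = 2, ρ = Z·M/(N_A·a³) = 2 × 6.940 / (6.022 × 10²³ × 4.325 × 10^-23) = 0.5329 g/cm³.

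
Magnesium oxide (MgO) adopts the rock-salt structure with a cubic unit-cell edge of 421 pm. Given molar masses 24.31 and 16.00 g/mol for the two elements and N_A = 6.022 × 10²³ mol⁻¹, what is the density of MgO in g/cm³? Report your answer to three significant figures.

The rock-salt structure contains Z = 4 formula units per cell; M(MgO) = 24.31 + 16.00 = 40.31 g/mol.
a³ = (4.210 × 10^-8 cm)³ = 7.462 × 10^-23 cm³.
ρ = 4 × 40.31 / (6.022 × 10²³ × 7.462 × 10^-23) = 3.588 g/cm³.

3.59 g/cm³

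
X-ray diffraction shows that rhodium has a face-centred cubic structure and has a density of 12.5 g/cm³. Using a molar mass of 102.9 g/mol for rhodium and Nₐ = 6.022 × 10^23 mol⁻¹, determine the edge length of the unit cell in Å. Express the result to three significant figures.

3.80 Å

With Z = 4 atoms per FCC cell, a³ = Z·M/(N_A·ρ) = 4 × 102.9 / (6.022 × 10²³ × 12.50 g/cm³) = 5.468 × 10^-23 cm³.
a = (5.468 × 10^-23)^(1/3) = 3.796 × 10^-8 cm = 3.80 Å.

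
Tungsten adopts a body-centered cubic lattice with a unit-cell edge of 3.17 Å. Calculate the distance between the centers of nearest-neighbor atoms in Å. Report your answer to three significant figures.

In a BCC structure, atoms touch along the body diagonal, so √3·a = 4r; the nearest-neighbor distance equals 2r = 0.8660·a.
d = 0.8660 × 3.17 = 2.75 Å.

2.75 Å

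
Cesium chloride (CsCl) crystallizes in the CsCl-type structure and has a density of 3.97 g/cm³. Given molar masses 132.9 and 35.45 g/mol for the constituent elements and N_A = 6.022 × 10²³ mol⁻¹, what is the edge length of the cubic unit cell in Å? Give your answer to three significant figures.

M(CsCl) = 168.35 g/mol; Z = 1 formula unit per cell.
a³ = Z·M/(N_A·ρ) = 1 × 168.35 / (6.022 × 10²³ × 3.97) = 7.042 × 10^-23 cm³, so a = 4.129 × 10^-8 cm = 4.13 Å.

4.13 Å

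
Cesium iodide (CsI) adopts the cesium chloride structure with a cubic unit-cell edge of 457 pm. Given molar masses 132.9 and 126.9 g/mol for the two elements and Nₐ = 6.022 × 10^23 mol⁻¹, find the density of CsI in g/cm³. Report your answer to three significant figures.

The cesium chloride structure contains Z = 1 formula unit per cell; M(CsI) = 132.9 + 126.9 = 259.8 g/mol.
a³ = (4.570 × 10^-8 cm)³ = 9.544 × 10^-23 cm³.
ρ = 1 × 259.8 / (6.022 × 10²³ × 9.544 × 10^-23) = 4.520 g/cm³.

4.52 g/cm³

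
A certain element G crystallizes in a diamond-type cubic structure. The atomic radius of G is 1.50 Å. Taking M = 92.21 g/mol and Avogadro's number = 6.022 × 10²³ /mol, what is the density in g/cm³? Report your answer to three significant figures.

3.68 g/cm³

In a diamond cubic lattice, nearest neighbors lie along the body diagonal with √3·a = 8r, giving a = 6.928 Å = 6.928 × 10^-8 cm.
With Z = 8, ρ = Z·M/(N_A·a³) = 8 × 92.21 / (6.022 × 10²³ × 3.326 × 10^-22) = 3.684 g/cm³.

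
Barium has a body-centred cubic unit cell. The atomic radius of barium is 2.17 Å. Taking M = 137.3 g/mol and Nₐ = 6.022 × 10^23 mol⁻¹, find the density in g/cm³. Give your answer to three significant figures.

3.62 g/cm³

In a BCC lattice, atoms touch along the body diagonal, so √3·a = 4r, giving a = 5.011 Å = 5.011 × 10^-8 cm.
With Z = 2, ρ = Z·M/(N_A·a³) = 2 × 137.3 / (6.022 × 10²³ × 1.259 × 10^-22) = 3.623 g/cm³.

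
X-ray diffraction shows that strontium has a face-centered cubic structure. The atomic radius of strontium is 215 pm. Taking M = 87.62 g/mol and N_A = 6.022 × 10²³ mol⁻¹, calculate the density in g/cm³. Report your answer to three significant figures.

2.59 g/cm³

In an FCC lattice, atoms touch along the face diagonal, so √2·a = 4r, giving a = 608.1 pm = 6.081 × 10^-8 cm.
With Z = 4, ρ = Z·M/(N_A·a³) = 4 × 87.62 / (6.022 × 10²³ × 2.249 × 10^-22) = 2.588 g/cm³.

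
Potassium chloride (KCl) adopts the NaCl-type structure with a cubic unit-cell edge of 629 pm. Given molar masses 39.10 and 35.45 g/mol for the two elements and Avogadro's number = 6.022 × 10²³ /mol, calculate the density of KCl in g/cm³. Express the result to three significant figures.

The NaCl-type structure contains Z = 4 formula units per cell; M(KCl) = 39.10 + 35.45 = 74.55 g/mol.
a³ = (6.290 × 10^-8 cm)³ = 2.489 × 10^-22 cm³.
ρ = 4 × 74.55 / (6.022 × 10²³ × 2.489 × 10^-22) = 1.990 g/cm³.

1.99 g/cm³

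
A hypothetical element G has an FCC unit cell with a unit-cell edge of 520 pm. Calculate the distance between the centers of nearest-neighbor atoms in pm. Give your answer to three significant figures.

368 pm

In an FCC structure, atoms touch along the face diagonal, so √2·a = 4r; the nearest-neighbor distance equals 2r = 0.7071·a.
d = 0.7071 × 520 = 368 pm.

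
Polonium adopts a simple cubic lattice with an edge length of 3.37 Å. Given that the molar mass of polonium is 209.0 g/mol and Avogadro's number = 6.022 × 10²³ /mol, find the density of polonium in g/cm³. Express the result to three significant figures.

9.07 g/cm³

A simple cubic unit cell contains Z = 1 atom.
Cell volume: a³ = (3.37 Å)³ = (3.370 × 10^-8 cm)³ = 3.827 × 10^-23 cm³.
ρ = Z·M/(N_A·a³) = 1 × 209.0 / (6.022 × 10²³ × 3.827 × 10^-23) = 9.068 g/cm³.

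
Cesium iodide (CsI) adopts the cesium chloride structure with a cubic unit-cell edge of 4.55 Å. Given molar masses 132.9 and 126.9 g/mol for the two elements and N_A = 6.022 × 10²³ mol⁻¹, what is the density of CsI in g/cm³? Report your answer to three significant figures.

4.58 g/cm³

The cesium chloride structure contains Z = 1 formula unit per cell; M(CsI) = 132.9 + 126.9 = 259.8 g/mol.
a³ = (4.550 × 10^-8 cm)³ = 9.420 × 10^-23 cm³.
ρ = 1 × 259.8 / (6.022 × 10²³ × 9.420 × 10^-23) = 4.580 g/cm³.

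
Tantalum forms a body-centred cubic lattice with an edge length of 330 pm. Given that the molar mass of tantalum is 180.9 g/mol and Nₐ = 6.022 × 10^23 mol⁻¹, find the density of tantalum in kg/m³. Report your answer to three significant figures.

16700 kg/m³

A BCC unit cell contains Z = 2 atoms.
Cell volume: a³ = (330 pm)³ = (3.300 × 10^-8 cm)³ = 3.594 × 10^-23 cm³.
ρ = Z·M/(N_A·a³) = 2 × 180.9 / (6.022 × 10²³ × 3.594 × 10^-23) = 16.72 g/cm³ = 16700 kg/m³.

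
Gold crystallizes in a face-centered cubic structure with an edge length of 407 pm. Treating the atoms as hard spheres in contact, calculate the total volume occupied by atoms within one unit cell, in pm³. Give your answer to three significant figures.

4.99 × 10^7 pm³

In an FCC lattice atoms touch along the face diagonal, so √2·a = 4r, so r = 0.3536a = 143.9 pm.
V_atoms = Z × (4/3)πr³ = 4 × (4/3)π × (143.9)³ = 4.99 × 10^7 pm³.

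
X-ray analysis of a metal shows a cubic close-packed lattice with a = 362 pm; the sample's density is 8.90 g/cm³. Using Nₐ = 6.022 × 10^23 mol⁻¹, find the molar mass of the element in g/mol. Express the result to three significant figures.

An FCC cell has Z = 4 atoms; a = 3.620 × 10^-8 cm.
M = ρ·N_A·a³/Z = 8.90 × 6.022 × 10²³ × 4.744 × 10^-23 / 4 = 63.6 g/mol.

63.6 g/mol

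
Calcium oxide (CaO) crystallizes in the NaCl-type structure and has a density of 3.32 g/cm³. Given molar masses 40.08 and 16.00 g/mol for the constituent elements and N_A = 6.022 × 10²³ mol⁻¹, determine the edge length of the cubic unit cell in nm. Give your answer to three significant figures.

0.482 nm

M(CaO) = 56.08 g/mol; Z = 4 formula units per cell.
a³ = Z·M/(N_A·ρ) = 4 × 56.08 / (6.022 × 10²³ × 3.32) = 1.122 × 10^-22 cm³, so a = 4.823 × 10^-8 cm = 0.482 nm.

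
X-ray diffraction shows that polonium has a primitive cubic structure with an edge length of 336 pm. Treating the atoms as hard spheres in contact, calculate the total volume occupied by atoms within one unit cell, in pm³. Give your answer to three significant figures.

1.99 × 10^7 pm³

In a simple cubic lattice atoms touch along the cell edge, so a = 2r, so r = 0.5000a = 168.0 pm.
V_atoms = Z × (4/3)πr³ = 1 × (4/3)π × (168.0)³ = 1.99 × 10^7 pm³.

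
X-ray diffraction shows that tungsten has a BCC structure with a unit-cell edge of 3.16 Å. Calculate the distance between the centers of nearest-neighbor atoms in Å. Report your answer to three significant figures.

2.74 Å

In a BCC structure, atoms touch along the body diagonal, so √3·a = 4r; the nearest-neighbor distance equals 2r = 0.8660·a.
d = 0.8660 × 3.16 = 2.74 Å.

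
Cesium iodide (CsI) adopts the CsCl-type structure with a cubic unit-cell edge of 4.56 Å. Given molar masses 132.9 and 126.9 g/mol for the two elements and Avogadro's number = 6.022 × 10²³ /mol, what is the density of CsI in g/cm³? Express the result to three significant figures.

4.55 g/cm³

The CsCl-type structure contains Z = 1 formula unit per cell; M(CsI) = 132.9 + 126.9 = 259.8 g/mol.
a³ = (4.560 × 10^-8 cm)³ = 9.482 × 10^-23 cm³.
ρ = 1 × 259.8 / (6.022 × 10²³ × 9.482 × 10^-23) = 4.550 g/cm³.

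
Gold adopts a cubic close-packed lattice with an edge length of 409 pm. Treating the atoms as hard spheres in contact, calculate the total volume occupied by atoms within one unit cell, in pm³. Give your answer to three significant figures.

In an FCC lattice atoms touch along the face diagonal, so √2·a = 4r, so r = 0.3536a = 144.6 pm.
V_atoms = Z × (4/3)πr³ = 4 × (4/3)π × (144.6)³ = 5.07 × 10^7 pm³.

5.07 × 10^7 pm³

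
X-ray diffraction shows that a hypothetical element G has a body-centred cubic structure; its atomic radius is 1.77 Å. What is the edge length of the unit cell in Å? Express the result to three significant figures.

In a BCC lattice, atoms touch along the body diagonal, so √3·a = 4r.
a = 4r/√3 = 4 × 1.77 / 1.7321 = 4.09 Å.

4.09 Å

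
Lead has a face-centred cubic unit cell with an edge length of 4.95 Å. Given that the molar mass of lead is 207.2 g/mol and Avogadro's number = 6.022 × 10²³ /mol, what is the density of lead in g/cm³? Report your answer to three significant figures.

An FCC unit cell contains Z = 4 atoms.
Cell volume: a³ = (4.95 Å)³ = (4.950 × 10^-8 cm)³ = 1.213 × 10^-22 cm³.
ρ = Z·M/(N_A·a³) = 4 × 207.2 / (6.022 × 10²³ × 1.213 × 10^-22) = 11.35 g/cm³.

11.3 g/cm³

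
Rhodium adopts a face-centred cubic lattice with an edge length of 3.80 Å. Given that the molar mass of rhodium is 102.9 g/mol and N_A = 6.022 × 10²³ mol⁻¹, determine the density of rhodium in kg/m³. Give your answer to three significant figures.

An FCC unit cell contains Z = 4 atoms.
Cell volume: a³ = (3.80 Å)³ = (3.800 × 10^-8 cm)³ = 5.487 × 10^-23 cm³.
ρ = Z·M/(N_A·a³) = 4 × 102.9 / (6.022 × 10²³ × 5.487 × 10^-23) = 12.46 g/cm³ = 12500 kg/m³.

12500 kg/m³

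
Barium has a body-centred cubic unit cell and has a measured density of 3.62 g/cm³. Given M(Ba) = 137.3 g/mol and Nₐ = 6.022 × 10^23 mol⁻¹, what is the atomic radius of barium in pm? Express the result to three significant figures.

For a BCC cell (Z = 2), a³ = Z·M/(N_A·ρ) = 2 × 137.3 / (6.022 × 10²³ × 3.620) = 1.260 × 10^-22 cm³, so a = 5.013 × 10^-8 cm = 501.3 pm.
Atoms touch along the body diagonal, so √3·a = 4r, so r = 0.4330 × a = 217 pm.

217 pm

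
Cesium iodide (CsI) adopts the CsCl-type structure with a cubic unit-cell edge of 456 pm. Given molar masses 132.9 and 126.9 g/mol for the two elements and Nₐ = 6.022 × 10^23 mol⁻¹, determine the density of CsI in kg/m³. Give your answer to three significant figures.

The CsCl-type structure contains Z = 1 formula unit per cell; M(CsI) = 132.9 + 126.9 = 259.8 g/mol.
a³ = (4.560 × 10^-8 cm)³ = 9.482 × 10^-23 cm³.
ρ = 1 × 259.8 / (6.022 × 10²³ × 9.482 × 10^-23) = 4.550 g/cm³ = 4550 kg/m³.

4550 kg/m³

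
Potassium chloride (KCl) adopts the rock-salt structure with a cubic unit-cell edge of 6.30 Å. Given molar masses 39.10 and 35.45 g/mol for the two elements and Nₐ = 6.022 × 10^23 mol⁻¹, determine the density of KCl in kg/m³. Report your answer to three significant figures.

1980 kg/m³

The rock-salt structure contains Z = 4 formula units per cell; M(KCl) = 39.10 + 35.45 = 74.55 g/mol.
a³ = (6.300 × 10^-8 cm)³ = 2.500 × 10^-22 cm³.
ρ = 4 × 74.55 / (6.022 × 10²³ × 2.500 × 10^-22) = 1.980 g/cm³ = 1980 kg/m³.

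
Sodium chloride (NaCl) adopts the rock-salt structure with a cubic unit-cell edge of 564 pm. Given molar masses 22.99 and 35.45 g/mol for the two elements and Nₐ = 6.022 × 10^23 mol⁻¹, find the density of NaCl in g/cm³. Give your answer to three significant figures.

2.16 g/cm³

The rock-salt structure contains Z = 4 formula units per cell; M(NaCl) = 22.99 + 35.45 = 58.44 g/mol.
a³ = (5.640 × 10^-8 cm)³ = 1.794 × 10^-22 cm³.
ρ = 4 × 58.44 / (6.022 × 10²³ × 1.794 × 10^-22) = 2.164 g/cm³.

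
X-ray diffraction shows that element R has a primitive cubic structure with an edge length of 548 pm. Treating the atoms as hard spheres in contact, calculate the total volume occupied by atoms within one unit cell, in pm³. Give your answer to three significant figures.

In a simple cubic lattice atoms touch along the cell edge, so a = 2r, so r = 0.5000a = 274.0 pm.
V_atoms = Z × (4/3)πr³ = 1 × (4/3)π × (274.0)³ = 8.62 × 10^7 pm³.

8.62 × 10^7 pm³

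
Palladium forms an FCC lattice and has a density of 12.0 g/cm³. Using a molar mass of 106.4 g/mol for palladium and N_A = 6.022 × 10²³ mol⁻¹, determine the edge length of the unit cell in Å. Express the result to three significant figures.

3.89 Å

With Z = 4 atoms per FCC cell, a³ = Z·M/(N_A·ρ) = 4 × 106.4 / (6.022 × 10²³ × 12.00 g/cm³) = 5.890 × 10^-23 cm³.
a = (5.890 × 10^-23)^(1/3) = 3.891 × 10^-8 cm = 3.89 Å.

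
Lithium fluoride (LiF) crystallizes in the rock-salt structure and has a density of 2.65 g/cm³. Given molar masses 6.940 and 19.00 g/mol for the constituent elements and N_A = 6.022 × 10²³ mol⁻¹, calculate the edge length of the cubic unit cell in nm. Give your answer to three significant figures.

M(LiF) = 25.94 g/mol; Z = 4 formula units per cell.
a³ = Z·M/(N_A·ρ) = 4 × 25.94 / (6.022 × 10²³ × 2.65) = 6.502 × 10^-23 cm³, so a = 4.021 × 10^-8 cm = 0.402 nm.

0.402 nm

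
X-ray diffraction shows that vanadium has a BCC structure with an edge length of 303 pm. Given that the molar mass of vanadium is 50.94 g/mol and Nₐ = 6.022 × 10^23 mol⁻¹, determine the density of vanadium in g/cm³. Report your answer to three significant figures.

A BCC unit cell contains Z = 2 atoms.
Cell volume: a³ = (303 pm)³ = (3.030 × 10^-8 cm)³ = 2.782 × 10^-23 cm³.
ρ = Z·M/(N_A·a³) = 2 × 50.94 / (6.022 × 10²³ × 2.782 × 10^-23) = 6.082 g/cm³.

6.08 g/cm³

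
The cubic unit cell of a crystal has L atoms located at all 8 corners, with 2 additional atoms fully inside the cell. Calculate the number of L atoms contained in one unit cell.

3

Corner atoms are shared by 8 cells (1/8 each), interior atoms are unshared.
Net atoms = 8 × 1/8 + 2 = 1 + 2 = 3.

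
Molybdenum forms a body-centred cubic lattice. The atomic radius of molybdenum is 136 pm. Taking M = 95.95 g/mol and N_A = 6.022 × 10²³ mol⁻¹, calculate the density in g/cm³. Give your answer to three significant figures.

In a BCC lattice, atoms touch along the body diagonal, so √3·a = 4r, giving a = 314.1 pm = 3.141 × 10^-8 cm.
With Z = 2, ρ = Z·M/(N_A·a³) = 2 × 95.95 / (6.022 × 10²³ × 3.098 × 10^-23) = 10.29 g/cm³.

10.3 g/cm³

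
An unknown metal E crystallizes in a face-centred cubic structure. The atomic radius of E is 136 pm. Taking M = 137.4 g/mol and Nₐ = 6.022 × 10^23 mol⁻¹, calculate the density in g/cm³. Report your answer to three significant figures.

In an FCC lattice, atoms touch along the face diagonal, so √2·a = 4r, giving a = 384.7 pm = 3.847 × 10^-8 cm.
With Z = 4, ρ = Z·M/(N_A·a³) = 4 × 137.4 / (6.022 × 10²³ × 5.692 × 10^-23) = 16.03 g/cm³.

16.0 g/cm³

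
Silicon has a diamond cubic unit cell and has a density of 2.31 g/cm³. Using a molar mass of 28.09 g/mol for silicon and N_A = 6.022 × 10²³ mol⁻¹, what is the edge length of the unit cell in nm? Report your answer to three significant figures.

0.545 nm

With Z = 8 atoms per diamond cubic cell, a³ = Z·M/(N_A·ρ) = 8 × 28.09 / (6.022 × 10²³ × 2.310 g/cm³) = 1.615 × 10^-22 cm³.
a = (1.615 × 10^-22)^(1/3) = 5.446 × 10^-8 cm = 0.545 nm.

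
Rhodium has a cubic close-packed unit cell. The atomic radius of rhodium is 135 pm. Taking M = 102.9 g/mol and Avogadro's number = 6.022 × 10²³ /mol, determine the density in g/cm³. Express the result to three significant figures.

In an FCC lattice, atoms touch along the face diagonal, so √2·a = 4r, giving a = 381.8 pm = 3.818 × 10^-8 cm.
With Z = 4, ρ = Z·M/(N_A·a³) = 4 × 102.9 / (6.022 × 10²³ × 5.567 × 10^-23) = 12.28 g/cm³.

12.3 g/cm³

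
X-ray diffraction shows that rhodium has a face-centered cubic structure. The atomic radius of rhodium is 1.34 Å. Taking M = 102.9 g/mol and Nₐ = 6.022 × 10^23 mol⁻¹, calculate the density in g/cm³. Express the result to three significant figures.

12.6 g/cm³

In an FCC lattice, atoms touch along the face diagonal, so √2·a = 4r, giving a = 3.790 Å = 3.790 × 10^-8 cm.
With Z = 4, ρ = Z·M/(N_A·a³) = 4 × 102.9 / (6.022 × 10²³ × 5.444 × 10^-23) = 12.55 g/cm³.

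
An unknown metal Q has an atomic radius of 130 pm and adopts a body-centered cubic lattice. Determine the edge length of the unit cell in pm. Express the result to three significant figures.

In a BCC lattice, atoms touch along the body diagonal, so √3·a = 4r.
a = 4r/√3 = 4 × 130 / 1.7321 = 300 pm.

300 pm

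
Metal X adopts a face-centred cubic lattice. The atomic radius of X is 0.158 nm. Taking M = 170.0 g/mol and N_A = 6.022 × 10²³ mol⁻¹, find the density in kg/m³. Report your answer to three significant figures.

In an FCC lattice, atoms touch along the face diagonal, so √2·a = 4r, giving a = 0.4469 nm = 4.469 × 10^-8 cm.
With Z = 4, ρ = Z·M/(N_A·a³) = 4 × 170.0 / (6.022 × 10²³ × 8.925 × 10^-23) = 12.65 g/cm³ = 12700 kg/m³.

12700 kg/m³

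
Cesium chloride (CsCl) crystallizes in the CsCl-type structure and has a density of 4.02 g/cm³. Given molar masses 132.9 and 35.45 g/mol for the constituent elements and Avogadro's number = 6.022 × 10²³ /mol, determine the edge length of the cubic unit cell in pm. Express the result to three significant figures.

M(CsCl) = 168.35 g/mol; Z = 1 formula unit per cell.
a³ = Z·M/(N_A·ρ) = 1 × 168.35 / (6.022 × 10²³ × 4.02) = 6.954 × 10^-23 cm³, so a = 4.112 × 10^-8 cm = 411 pm.

411 pm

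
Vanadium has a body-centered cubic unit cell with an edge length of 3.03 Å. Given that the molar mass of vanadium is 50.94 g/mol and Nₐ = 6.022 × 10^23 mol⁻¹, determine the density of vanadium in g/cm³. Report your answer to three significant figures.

A BCC unit cell contains Z = 2 atoms.
Cell volume: a³ = (3.03 Å)³ = (3.030 × 10^-8 cm)³ = 2.782 × 10^-23 cm³.
ρ = Z·M/(N_A·a³) = 2 × 50.94 / (6.022 × 10²³ × 2.782 × 10^-23) = 6.082 g/cm³.

6.08 g/cm³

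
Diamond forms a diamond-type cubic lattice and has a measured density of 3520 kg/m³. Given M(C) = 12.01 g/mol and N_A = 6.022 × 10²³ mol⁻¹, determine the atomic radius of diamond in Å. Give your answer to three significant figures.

For a diamond cubic cell (Z = 8), a³ = Z·M/(N_A·ρ) = 8 × 12.01 / (6.022 × 10²³ × 3.520) = 4.533 × 10^-23 cm³, so a = 3.565 × 10^-8 cm = 3.565 Å.
Nearest neighbors lie along the body diagonal with √3·a = 8r, so r = 0.2165 × a = 0.772 Å.

0.772 Å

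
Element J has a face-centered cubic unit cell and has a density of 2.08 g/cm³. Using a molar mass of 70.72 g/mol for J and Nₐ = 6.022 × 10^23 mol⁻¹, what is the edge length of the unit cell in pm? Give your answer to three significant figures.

609 pm

With Z = 4 atoms per FCC cell, a³ = Z·M/(N_A·ρ) = 4 × 70.72 / (6.022 × 10²³ × 2.080 g/cm³) = 2.258 × 10^-22 cm³.
a = (2.258 × 10^-22)^(1/3) = 6.090 × 10^-8 cm = 609 pm.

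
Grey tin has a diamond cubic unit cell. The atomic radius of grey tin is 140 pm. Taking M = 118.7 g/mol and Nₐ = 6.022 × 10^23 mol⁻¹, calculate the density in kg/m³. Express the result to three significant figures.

5830 kg/m³

In a diamond cubic lattice, nearest neighbors lie along the body diagonal with √3·a = 8r, giving a = 646.6 pm = 6.466 × 10^-8 cm.
With Z = 8, ρ = Z·M/(N_A·a³) = 8 × 118.7 / (6.022 × 10²³ × 2.704 × 10^-22) = 5.832 g/cm³ = 5830 kg/m³.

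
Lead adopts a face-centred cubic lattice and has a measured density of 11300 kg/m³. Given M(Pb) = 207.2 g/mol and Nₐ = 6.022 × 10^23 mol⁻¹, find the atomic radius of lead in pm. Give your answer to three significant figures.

For an FCC cell (Z = 4), a³ = Z·M/(N_A·ρ) = 4 × 207.2 / (6.022 × 10²³ × 11.30) = 1.218 × 10^-22 cm³, so a = 4.957 × 10^-8 cm = 495.7 pm.
Atoms touch along the face diagonal, so √2·a = 4r, so r = 0.3536 × a = 175 pm.

175 pm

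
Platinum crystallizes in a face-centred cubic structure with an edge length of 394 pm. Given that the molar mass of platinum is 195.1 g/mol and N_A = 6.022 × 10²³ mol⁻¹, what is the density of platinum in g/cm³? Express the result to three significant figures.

21.2 g/cm³

An FCC unit cell contains Z = 4 atoms.
Cell volume: a³ = (394 pm)³ = (3.940 × 10^-8 cm)³ = 6.116 × 10^-23 cm³.
ρ = Z·M/(N_A·a³) = 4 × 195.1 / (6.022 × 10²³ × 6.116 × 10^-23) = 21.19 g/cm³.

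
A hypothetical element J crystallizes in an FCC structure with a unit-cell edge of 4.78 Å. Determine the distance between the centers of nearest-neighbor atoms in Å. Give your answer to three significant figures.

3.38 Å

In an FCC structure, atoms touch along the face diagonal, so √2·a = 4r; the nearest-neighbor distance equals 2r = 0.7071·a.
d = 0.7071 × 4.78 = 3.38 Å.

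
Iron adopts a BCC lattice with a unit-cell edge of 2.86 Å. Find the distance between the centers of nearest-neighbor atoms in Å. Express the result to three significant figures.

In a BCC structure, atoms touch along the body diagonal, so √3·a = 4r; the nearest-neighbor distance equals 2r = 0.8660·a.
d = 0.8660 × 2.86 = 2.48 Å.

2.48 Å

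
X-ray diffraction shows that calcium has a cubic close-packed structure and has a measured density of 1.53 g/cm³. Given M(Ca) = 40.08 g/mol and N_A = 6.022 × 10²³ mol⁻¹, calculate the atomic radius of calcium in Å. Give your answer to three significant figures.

1.97 Å

For an FCC cell (Z = 4), a³ = Z·M/(N_A·ρ) = 4 × 40.08 / (6.022 × 10²³ × 1.530) = 1.740 × 10^-22 cm³, so a = 5.583 × 10^-8 cm = 5.583 Å.
Atoms touch along the face diagonal, so √2·a = 4r, so r = 0.3536 × a = 1.97 Å.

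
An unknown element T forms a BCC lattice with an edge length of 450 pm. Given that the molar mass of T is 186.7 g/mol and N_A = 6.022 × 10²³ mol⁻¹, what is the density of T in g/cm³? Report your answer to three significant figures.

6.80 g/cm³

A BCC unit cell contains Z = 2 atoms.
Cell volume: a³ = (450 pm)³ = (4.500 × 10^-8 cm)³ = 9.112 × 10^-23 cm³.
ρ = Z·M/(N_A·a³) = 2 × 186.7 / (6.022 × 10²³ × 9.112 × 10^-23) = 6.804 g/cm³.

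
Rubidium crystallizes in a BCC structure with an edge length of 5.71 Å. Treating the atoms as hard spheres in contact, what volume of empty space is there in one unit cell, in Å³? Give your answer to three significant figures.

In a BCC lattice atoms touch along the body diagonal, so √3·a = 4r, so r = 0.4330a = 2.473 Å.
V_cell = a³ = 186.2 Å³; V_atoms = 2 × (4/3)πr³ = 126.6 Å³.
Empty space = 186.2 − 126.6 = 59.5 Å³.

59.5 Å³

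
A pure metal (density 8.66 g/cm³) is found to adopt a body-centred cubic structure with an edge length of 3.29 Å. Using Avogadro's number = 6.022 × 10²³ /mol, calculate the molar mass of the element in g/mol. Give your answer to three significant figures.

A BCC cell has Z = 2 atoms; a = 3.290 × 10^-8 cm.
M = ρ·N_A·a³/Z = 8.66 × 6.022 × 10²³ × 3.561 × 10^-23 / 2 = 92.9 g/mol.

92.9 g/mol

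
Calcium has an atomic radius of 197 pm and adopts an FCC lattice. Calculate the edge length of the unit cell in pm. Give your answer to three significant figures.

557 pm

In an FCC lattice, atoms touch along the face diagonal, so √2·a = 4r.
a = 4r/√2 = 4 × 197 / 1.4142 = 557 pm.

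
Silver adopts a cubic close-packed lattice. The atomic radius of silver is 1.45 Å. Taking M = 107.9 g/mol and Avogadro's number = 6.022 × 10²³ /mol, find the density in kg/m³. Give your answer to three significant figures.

10400 kg/m³

In an FCC lattice, atoms touch along the face diagonal, so √2·a = 4r, giving a = 4.101 Å = 4.101 × 10^-8 cm.
With Z = 4, ρ = Z·M/(N_A·a³) = 4 × 107.9 / (6.022 × 10²³ × 6.898 × 10^-23) = 10.39 g/cm³ = 10400 kg/m³.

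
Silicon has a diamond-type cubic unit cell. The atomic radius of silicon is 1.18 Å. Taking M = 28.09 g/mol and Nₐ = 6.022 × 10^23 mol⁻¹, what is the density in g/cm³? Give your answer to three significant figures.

In a diamond cubic lattice, nearest neighbors lie along the body diagonal with √3·a = 8r, giving a = 5.450 Å = 5.450 × 10^-8 cm.
With Z = 8, ρ = Z·M/(N_A·a³) = 8 × 28.09 / (6.022 × 10²³ × 1.619 × 10^-22) = 2.305 g/cm³.

2.30 g/cm³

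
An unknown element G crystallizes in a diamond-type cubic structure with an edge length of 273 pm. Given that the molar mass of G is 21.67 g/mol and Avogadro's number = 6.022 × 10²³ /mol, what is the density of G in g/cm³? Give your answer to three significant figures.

14.1 g/cm³

A diamond cubic unit cell contains Z = 8 atoms.
Cell volume: a³ = (273 pm)³ = (2.730 × 10^-8 cm)³ = 2.035 × 10^-23 cm³.
ρ = Z·M/(N_A·a³) = 8 × 21.67 / (6.022 × 10²³ × 2.035 × 10^-23) = 14.15 g/cm³.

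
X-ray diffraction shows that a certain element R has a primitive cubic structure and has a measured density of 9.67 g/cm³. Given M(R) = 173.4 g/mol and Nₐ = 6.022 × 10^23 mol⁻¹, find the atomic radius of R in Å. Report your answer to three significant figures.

For a simple cubic cell (Z = 1), a³ = Z·M/(N_A·ρ) = 1 × 173.4 / (6.022 × 10²³ × 9.670) = 2.978 × 10^-23 cm³, so a = 3.100 × 10^-8 cm = 3.100 Å.
Atoms touch along the cell edge, so a = 2r, so r = 0.5000 × a = 1.55 Å.

1.55 Å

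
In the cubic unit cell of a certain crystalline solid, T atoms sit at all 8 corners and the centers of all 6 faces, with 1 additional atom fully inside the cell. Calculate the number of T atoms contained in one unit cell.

5

Corner atoms are shared by 8 cells (1/8 each), face atoms by 2 (1/2 each), interior atoms are unshared.
Net atoms = 8 × 1/8 + 6 × 1/2 + 1 = 1 + 3 + 1 = 5.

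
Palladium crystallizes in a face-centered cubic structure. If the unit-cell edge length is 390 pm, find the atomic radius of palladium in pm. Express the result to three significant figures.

138 pm

In an FCC lattice, atoms touch along the face diagonal, so √2·a = 4r.
r = √2·a/4 = 1.4142 × 390 / 4 = 138 pm.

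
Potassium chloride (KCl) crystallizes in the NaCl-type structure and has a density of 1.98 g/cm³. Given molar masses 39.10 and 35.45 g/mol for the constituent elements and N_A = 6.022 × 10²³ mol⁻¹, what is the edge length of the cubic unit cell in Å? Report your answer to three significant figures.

6.30 Å

M(KCl) = 74.55 g/mol; Z = 4 formula units per cell.
a³ = Z·M/(N_A·ρ) = 4 × 74.55 / (6.022 × 10²³ × 1.98) = 2.501 × 10^-22 cm³, so a = 6.300 × 10^-8 cm = 6.30 Å.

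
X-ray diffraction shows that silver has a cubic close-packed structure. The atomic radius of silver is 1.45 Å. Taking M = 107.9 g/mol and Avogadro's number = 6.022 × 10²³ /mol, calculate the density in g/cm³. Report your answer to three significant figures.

10.4 g/cm³

In an FCC lattice, atoms touch along the face diagonal, so √2·a = 4r, giving a = 4.101 Å = 4.101 × 10^-8 cm.
With Z = 4, ρ = Z·M/(N_A·a³) = 4 × 107.9 / (6.022 × 10²³ × 6.898 × 10^-23) = 10.39 g/cm³.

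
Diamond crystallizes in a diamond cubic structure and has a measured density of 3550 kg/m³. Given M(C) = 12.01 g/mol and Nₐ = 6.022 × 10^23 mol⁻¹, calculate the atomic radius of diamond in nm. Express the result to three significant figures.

For a diamond cubic cell (Z = 8), a³ = Z·M/(N_A·ρ) = 8 × 12.01 / (6.022 × 10²³ × 3.550) = 4.494 × 10^-23 cm³, so a = 3.555 × 10^-8 cm = 0.3555 nm.
Nearest neighbors lie along the body diagonal with √3·a = 8r, so r = 0.2165 × a = 0.0770 nm.

0.0770 nm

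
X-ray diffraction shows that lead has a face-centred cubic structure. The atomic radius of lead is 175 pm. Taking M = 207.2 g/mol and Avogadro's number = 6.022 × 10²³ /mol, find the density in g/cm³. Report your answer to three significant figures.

11.3 g/cm³

In an FCC lattice, atoms touch along the face diagonal, so √2·a = 4r, giving a = 495.0 pm = 4.950 × 10^-8 cm.
With Z = 4, ρ = Z·M/(N_A·a³) = 4 × 207.2 / (6.022 × 10²³ × 1.213 × 10^-22) = 11.35 g/cm³.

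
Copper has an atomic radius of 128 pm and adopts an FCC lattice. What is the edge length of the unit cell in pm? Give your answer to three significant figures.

In an FCC lattice, atoms touch along the face diagonal, so √2·a = 4r.
a = 4r/√2 = 4 × 128 / 1.4142 = 362 pm.

362 pm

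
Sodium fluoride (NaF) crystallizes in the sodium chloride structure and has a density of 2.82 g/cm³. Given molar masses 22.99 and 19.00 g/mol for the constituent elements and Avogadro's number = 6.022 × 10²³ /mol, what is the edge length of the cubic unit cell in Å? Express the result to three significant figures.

M(NaF) = 41.99 g/mol; Z = 4 formula units per cell.
a³ = Z·M/(N_A·ρ) = 4 × 41.99 / (6.022 × 10²³ × 2.82) = 9.890 × 10^-23 cm³, so a = 4.625 × 10^-8 cm = 4.62 Å.

4.62 Å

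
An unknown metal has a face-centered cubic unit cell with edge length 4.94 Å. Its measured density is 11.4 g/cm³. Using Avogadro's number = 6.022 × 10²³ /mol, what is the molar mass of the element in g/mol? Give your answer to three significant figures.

207 g/mol

An FCC cell has Z = 4 atoms; a = 4.940 × 10^-8 cm.
M = ρ·N_A·a³/Z = 11.4 × 6.022 × 10²³ × 1.206 × 10^-22 / 4 = 207 g/mol.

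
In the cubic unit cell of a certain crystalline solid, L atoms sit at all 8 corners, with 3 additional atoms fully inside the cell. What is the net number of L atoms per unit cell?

Corner atoms are shared by 8 cells (1/8 each), interior atoms are unshared.
Net atoms = 8 × 1/8 + 3 = 1 + 3 = 4.

4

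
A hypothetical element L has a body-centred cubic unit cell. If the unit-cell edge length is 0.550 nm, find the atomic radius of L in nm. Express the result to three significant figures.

0.238 nm

In a BCC lattice, atoms touch along the body diagonal, so √3·a = 4r.
r = √3·a/4 = 1.7321 × 0.550 / 4 = 0.238 nm.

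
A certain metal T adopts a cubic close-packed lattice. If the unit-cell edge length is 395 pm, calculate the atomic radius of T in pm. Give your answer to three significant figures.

140 pm

In an FCC lattice, atoms touch along the face diagonal, so √2·a = 4r.
r = √2·a/4 = 1.4142 × 395 / 4 = 140 pm.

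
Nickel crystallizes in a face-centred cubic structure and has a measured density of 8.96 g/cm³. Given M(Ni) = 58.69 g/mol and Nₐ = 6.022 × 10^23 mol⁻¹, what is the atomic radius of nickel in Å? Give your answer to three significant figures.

For an FCC cell (Z = 4), a³ = Z·M/(N_A·ρ) = 4 × 58.69 / (6.022 × 10²³ × 8.960) = 4.351 × 10^-23 cm³, so a = 3.517 × 10^-8 cm = 3.517 Å.
Atoms touch along the face diagonal, so √2·a = 4r, so r = 0.3536 × a = 1.24 Å.

1.24 Å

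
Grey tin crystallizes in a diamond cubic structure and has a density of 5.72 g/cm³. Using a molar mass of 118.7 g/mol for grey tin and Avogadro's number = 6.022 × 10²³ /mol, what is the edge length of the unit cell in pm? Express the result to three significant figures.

With Z = 8 atoms per diamond cubic cell, a³ = Z·M/(N_A·ρ) = 8 × 118.7 / (6.022 × 10²³ × 5.720 g/cm³) = 2.757 × 10^-22 cm³.
a = (2.757 × 10^-22)^(1/3) = 6.508 × 10^-8 cm = 651 pm.

651 pm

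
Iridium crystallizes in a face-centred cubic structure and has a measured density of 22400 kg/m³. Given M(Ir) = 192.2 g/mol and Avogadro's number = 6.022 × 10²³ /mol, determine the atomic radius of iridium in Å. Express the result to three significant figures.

For an FCC cell (Z = 4), a³ = Z·M/(N_A·ρ) = 4 × 192.2 / (6.022 × 10²³ × 22.40) = 5.699 × 10^-23 cm³, so a = 3.848 × 10^-8 cm = 3.848 Å.
Atoms touch along the face diagonal, so √2·a = 4r, so r = 0.3536 × a = 1.36 Å.

1.36 Å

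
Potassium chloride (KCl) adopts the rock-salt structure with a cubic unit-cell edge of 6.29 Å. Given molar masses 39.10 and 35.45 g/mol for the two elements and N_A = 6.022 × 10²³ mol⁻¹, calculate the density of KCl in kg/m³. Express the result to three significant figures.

The rock-salt structure contains Z = 4 formula units per cell; M(KCl) = 39.10 + 35.45 = 74.55 g/mol.
a³ = (6.290 × 10^-8 cm)³ = 2.489 × 10^-22 cm³.
ρ = 4 × 74.55 / (6.022 × 10²³ × 2.489 × 10^-22) = 1.990 g/cm³ = 1990 kg/m³.

1990 kg/m³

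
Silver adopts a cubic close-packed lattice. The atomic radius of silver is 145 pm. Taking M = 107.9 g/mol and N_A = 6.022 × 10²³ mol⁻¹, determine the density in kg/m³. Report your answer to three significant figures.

10400 kg/m³

In an FCC lattice, atoms touch along the face diagonal, so √2·a = 4r, giving a = 410.1 pm = 4.101 × 10^-8 cm.
With Z = 4, ρ = Z·M/(N_A·a³) = 4 × 107.9 / (6.022 × 10²³ × 6.898 × 10^-23) = 10.39 g/cm³ = 10400 kg/m³.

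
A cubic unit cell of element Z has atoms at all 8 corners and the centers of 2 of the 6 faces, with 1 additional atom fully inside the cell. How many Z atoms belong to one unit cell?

3

Corner atoms are shared by 8 cells (1/8 each), face atoms by 2 (1/2 each), interior atoms are unshared.
Net atoms = 8 × 1/8 + 2 × 1/2 + 1 = 1 + 1 + 1 = 3.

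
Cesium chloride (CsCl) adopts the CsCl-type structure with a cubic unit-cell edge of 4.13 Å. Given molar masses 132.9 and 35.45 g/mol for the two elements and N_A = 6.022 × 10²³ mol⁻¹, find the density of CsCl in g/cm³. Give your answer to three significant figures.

3.97 g/cm³

The CsCl-type structure contains Z = 1 formula unit per cell; M(CsCl) = 132.9 + 35.45 = 168.35 g/mol.
a³ = (4.130 × 10^-8 cm)³ = 7.044 × 10^-23 cm³.
ρ = 1 × 168.35 / (6.022 × 10²³ × 7.044 × 10^-23) = 3.968 g/cm³.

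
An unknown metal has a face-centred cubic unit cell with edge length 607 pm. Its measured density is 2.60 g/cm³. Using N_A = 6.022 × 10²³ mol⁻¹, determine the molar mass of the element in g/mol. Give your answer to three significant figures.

87.5 g/mol

An FCC cell has Z = 4 atoms; a = 6.070 × 10^-8 cm.
M = ρ·N_A·a³/Z = 2.60 × 6.022 × 10²³ × 2.236 × 10^-22 / 4 = 87.5 g/mol.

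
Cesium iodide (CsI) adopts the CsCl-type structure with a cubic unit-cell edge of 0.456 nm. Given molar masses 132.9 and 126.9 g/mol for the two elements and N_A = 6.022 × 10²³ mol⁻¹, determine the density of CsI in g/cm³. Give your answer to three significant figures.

4.55 g/cm³

The CsCl-type structure contains Z = 1 formula unit per cell; M(CsI) = 132.9 + 126.9 = 259.8 g/mol.
a³ = (4.560 × 10^-8 cm)³ = 9.482 × 10^-23 cm³.
ρ = 1 × 259.8 / (6.022 × 10²³ × 9.482 × 10^-23) = 4.550 g/cm³.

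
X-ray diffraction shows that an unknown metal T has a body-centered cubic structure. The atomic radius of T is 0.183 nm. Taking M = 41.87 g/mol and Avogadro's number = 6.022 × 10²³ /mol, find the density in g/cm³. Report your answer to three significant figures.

1.84 g/cm³

In a BCC lattice, atoms touch along the body diagonal, so √3·a = 4r, giving a = 0.4226 nm = 4.226 × 10^-8 cm.
With Z = 2, ρ = Z·M/(N_A·a³) = 2 × 41.87 / (6.022 × 10²³ × 7.548 × 10^-23) = 1.842 g/cm³.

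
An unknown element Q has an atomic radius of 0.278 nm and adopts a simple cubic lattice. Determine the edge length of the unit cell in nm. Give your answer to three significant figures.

In a simple cubic lattice, atoms touch along the cell edge, so a = 2r.
a = 2r = 2 × 0.278 = 0.556 nm.

0.556 nm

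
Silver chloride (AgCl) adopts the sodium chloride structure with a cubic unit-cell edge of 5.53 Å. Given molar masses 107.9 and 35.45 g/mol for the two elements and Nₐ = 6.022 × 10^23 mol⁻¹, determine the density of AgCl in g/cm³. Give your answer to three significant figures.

The sodium chloride structure contains Z = 4 formula units per cell; M(AgCl) = 107.9 + 35.45 = 143.35 g/mol.
a³ = (5.530 × 10^-8 cm)³ = 1.691 × 10^-22 cm³.
ρ = 4 × 143.35 / (6.022 × 10²³ × 1.691 × 10^-22) = 5.630 g/cm³.

5.63 g/cm³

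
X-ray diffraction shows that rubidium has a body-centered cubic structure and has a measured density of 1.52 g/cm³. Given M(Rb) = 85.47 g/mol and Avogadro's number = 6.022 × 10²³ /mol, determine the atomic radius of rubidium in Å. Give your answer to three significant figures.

2.48 Å

For a BCC cell (Z = 2), a³ = Z·M/(N_A·ρ) = 2 × 85.47 / (6.022 × 10²³ × 1.520) = 1.867 × 10^-22 cm³, so a = 5.716 × 10^-8 cm = 5.716 Å.
Atoms touch along the body diagonal, so √3·a = 4r, so r = 0.4330 × a = 2.48 Å.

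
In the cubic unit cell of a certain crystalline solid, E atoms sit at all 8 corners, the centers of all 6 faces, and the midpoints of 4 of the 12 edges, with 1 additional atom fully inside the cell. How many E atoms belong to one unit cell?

6

Corner atoms are shared by 8 cells (1/8 each), face atoms by 2 (1/2 each), edge atoms by 4 (1/4 each), interior atoms are unshared.
Net atoms = 8 × 1/8 + 6 × 1/2 + 4 × 1/4 + 1 = 1 + 3 + 1 + 1 = 6.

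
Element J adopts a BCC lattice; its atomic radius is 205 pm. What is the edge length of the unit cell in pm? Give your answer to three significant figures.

473 pm

In a BCC lattice, atoms touch along the body diagonal, so √3·a = 4r.
a = 4r/√3 = 4 × 205 / 1.7321 = 473 pm.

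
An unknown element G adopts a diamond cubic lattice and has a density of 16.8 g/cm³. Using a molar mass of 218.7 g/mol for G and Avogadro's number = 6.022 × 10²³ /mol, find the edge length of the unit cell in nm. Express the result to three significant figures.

0.557 nm

With Z = 8 atoms per diamond cubic cell, a³ = Z·M/(N_A·ρ) = 8 × 218.7 / (6.022 × 10²³ × 16.80 g/cm³) = 1.729 × 10^-22 cm³.
a = (1.729 × 10^-22)^(1/3) = 5.571 × 10^-8 cm = 0.557 nm.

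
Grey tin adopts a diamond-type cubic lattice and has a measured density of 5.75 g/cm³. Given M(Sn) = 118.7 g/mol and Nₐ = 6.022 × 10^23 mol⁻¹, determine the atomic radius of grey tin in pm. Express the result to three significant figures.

141 pm

For a diamond cubic cell (Z = 8), a³ = Z·M/(N_A·ρ) = 8 × 118.7 / (6.022 × 10²³ × 5.750) = 2.742 × 10^-22 cm³, so a = 6.497 × 10^-8 cm = 649.7 pm.
Nearest neighbors lie along the body diagonal with √3·a = 8r, so r = 0.2165 × a = 141 pm.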